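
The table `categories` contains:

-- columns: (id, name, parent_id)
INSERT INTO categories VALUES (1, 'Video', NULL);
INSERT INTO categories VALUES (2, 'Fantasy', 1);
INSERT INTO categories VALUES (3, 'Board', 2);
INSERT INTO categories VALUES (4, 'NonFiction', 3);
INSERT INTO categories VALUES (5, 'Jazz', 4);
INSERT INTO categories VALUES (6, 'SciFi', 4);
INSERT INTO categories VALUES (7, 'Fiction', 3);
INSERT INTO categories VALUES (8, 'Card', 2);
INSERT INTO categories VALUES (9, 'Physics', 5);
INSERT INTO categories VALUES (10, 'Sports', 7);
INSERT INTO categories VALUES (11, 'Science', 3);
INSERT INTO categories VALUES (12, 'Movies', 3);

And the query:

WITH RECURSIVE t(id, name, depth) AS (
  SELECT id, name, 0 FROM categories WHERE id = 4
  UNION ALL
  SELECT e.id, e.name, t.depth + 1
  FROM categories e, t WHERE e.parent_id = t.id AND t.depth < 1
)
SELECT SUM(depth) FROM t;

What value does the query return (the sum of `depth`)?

2

Base: id=4 (NonFiction) at depth 0.
Iteration 1: rows with parent_id in {4} -> Jazz (id 5, depth 1), SciFi (id 6, depth 1).
Iteration 2: depth < 1 fails for all current rows; recursion stops.
SUM(depth) = 0 + 1 + 1 = 2.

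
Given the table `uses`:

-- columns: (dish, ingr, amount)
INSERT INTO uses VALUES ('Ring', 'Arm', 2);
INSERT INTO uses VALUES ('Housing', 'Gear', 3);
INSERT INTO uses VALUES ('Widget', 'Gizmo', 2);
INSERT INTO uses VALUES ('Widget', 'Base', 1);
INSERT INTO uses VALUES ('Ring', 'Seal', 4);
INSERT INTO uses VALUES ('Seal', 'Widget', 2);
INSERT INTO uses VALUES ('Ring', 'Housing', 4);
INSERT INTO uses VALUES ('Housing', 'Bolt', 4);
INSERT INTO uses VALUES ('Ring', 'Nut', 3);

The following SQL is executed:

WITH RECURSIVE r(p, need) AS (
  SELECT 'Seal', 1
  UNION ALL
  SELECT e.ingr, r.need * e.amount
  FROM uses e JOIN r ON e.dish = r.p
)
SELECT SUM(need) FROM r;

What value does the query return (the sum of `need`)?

9

Base: (Seal, need=1).
Iteration 1: components of {Seal} -> Widget = 1*2 = 2.
Iteration 2: components of {Widget} -> Base = 2*1 = 2, Gizmo = 2*2 = 4.
Iteration 3: no further components; recursion stops.
SUM(need) = 1 + 2 + 4 + 2 = 9.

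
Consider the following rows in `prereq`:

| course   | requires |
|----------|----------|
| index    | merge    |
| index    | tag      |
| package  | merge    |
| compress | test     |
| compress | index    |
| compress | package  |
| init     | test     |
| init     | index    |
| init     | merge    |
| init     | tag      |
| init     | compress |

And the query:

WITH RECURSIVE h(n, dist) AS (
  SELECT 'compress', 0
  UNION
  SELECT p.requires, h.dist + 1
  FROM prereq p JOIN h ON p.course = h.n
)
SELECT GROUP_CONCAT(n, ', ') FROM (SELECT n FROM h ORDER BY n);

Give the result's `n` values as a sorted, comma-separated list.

compress, index, merge, package, tag, test

Base: (compress, dist=0).
Iteration 1: edges from {compress} -> (index, dist=1), (package, dist=1), (test, dist=1).
Iteration 2: edges from {index,package,test} -> (merge, dist=2), (tag, dist=2). [UNION drops 1 duplicate row(s)]
Iteration 3: no outgoing edges from {merge,tag}; recursion stops.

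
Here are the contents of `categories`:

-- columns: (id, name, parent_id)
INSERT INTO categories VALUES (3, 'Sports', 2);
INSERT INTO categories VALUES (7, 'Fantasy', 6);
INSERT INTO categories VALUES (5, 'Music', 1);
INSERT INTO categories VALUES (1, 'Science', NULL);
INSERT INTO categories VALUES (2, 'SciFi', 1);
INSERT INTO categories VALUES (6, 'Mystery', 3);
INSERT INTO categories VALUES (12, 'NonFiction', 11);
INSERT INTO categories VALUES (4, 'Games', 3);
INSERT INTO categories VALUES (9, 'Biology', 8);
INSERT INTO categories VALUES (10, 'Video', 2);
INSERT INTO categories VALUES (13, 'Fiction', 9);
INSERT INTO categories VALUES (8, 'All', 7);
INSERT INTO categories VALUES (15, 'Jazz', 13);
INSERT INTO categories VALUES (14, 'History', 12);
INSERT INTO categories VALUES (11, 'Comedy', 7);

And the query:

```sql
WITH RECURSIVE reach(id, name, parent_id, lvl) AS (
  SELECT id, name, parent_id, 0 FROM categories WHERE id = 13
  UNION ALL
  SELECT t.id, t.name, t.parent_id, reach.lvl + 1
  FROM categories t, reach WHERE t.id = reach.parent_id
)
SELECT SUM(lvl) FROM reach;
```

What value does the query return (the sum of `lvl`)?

28

Base: id=13 (Fiction), parent_id=9, lvl 0.
Iteration 1: join on id=9 -> Biology (id 9, parent_id=8, lvl 1).
Iteration 2: join on id=8 -> All (id 8, parent_id=7, lvl 2).
Iteration 3: join on id=7 -> Fantasy (id 7, parent_id=6, lvl 3).
Iteration 4: join on id=6 -> Mystery (id 6, parent_id=3, lvl 4).
Iteration 5: join on id=3 -> Sports (id 3, parent_id=2, lvl 5).
Iteration 6: join on id=2 -> SciFi (id 2, parent_id=1, lvl 6).
Iteration 7: join on id=1 -> Science (id 1, parent_id=NULL, lvl 7).
Iteration 8: parent_id is NULL; no match; recursion stops.
SUM(lvl) = 0 + 1 + 2 + 3 + 4 + 5 + 6 + 7 = 28.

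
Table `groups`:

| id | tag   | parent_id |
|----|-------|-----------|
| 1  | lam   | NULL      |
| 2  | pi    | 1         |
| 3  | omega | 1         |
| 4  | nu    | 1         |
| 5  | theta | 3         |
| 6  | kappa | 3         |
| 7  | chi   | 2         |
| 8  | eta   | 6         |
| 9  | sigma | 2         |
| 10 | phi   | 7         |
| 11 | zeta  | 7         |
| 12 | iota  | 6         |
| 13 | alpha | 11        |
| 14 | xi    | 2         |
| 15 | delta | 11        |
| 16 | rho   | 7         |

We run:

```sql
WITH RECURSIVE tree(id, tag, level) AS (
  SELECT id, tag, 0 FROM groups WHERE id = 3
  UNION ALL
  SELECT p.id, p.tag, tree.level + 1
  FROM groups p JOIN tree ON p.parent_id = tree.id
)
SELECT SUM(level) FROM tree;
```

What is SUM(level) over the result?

6

Base: id=3 (omega) at level 0.
Iteration 1: rows with parent_id in {3} -> theta (id 5, level 1), kappa (id 6, level 1).
Iteration 2: rows with parent_id in {5,6} -> eta (id 8, level 2), iota (id 12, level 2).
Iteration 3: no rows with parent_id in {8,12}; recursion stops.
SUM(level) = 0 + 1 + 1 + 2 + 2 = 6.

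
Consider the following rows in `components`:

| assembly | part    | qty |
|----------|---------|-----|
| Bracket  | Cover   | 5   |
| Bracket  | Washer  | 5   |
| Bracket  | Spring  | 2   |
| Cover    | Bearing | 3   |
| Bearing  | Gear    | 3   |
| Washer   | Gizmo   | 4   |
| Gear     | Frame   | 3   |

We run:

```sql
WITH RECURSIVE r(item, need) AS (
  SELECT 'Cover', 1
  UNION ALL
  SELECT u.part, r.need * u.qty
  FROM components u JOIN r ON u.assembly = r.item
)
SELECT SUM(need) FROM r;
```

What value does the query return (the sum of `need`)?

Base: (Cover, need=1).
Iteration 1: components of {Cover} -> Bearing = 1*3 = 3.
Iteration 2: components of {Bearing} -> Gear = 3*3 = 9.
Iteration 3: components of {Gear} -> Frame = 9*3 = 27.
Iteration 4: no further components; recursion stops.
SUM(need) = 1 + 3 + 9 + 27 = 40.

40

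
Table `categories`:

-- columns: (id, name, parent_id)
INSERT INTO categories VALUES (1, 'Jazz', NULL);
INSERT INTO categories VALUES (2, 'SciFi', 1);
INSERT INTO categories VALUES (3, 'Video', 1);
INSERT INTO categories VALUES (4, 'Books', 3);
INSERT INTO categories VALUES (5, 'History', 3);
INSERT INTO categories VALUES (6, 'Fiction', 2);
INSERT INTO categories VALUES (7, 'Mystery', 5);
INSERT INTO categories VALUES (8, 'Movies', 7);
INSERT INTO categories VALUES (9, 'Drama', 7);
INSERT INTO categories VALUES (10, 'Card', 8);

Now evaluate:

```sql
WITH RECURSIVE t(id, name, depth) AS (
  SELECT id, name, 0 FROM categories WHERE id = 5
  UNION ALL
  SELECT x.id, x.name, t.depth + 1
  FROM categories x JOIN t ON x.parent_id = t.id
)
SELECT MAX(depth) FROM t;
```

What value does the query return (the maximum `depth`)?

Base: id=5 (History) at depth 0.
Iteration 1: rows with parent_id in {5} -> Mystery (id 7, depth 1).
Iteration 2: rows with parent_id in {7} -> Movies (id 8, depth 2), Drama (id 9, depth 2).
Iteration 3: rows with parent_id in {8,9} -> Card (id 10, depth 3).
Iteration 4: no rows with parent_id in {10}; recursion stops.
depth values: 0, 1, 2, 2, 3; the maximum is 3.

3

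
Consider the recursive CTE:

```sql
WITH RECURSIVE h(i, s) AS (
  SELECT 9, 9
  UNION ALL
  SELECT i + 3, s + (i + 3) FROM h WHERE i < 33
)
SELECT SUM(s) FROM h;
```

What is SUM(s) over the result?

Base: i=9, s=9.
Iteration 1: 9 < 33 holds -> i = 9 + 3 = 12, s = 9 + 12 = 21.
Iteration 2: 12 < 33 holds -> i = 12 + 3 = 15, s = 21 + 15 = 36.
Iteration 3: 15 < 33 holds -> i = 15 + 3 = 18, s = 36 + 18 = 54.
Iteration 4: 18 < 33 holds -> i = 18 + 3 = 21, s = 54 + 21 = 75.
Iteration 5: 21 < 33 holds -> i = 21 + 3 = 24, s = 75 + 24 = 99.
Iteration 6: 24 < 33 holds -> i = 24 + 3 = 27, s = 99 + 27 = 126.
Iteration 7: 27 < 33 holds -> i = 27 + 3 = 30, s = 126 + 30 = 156.
Iteration 8: 30 < 33 holds -> i = 30 + 3 = 33, s = 156 + 33 = 189.
Iteration 9: 33 < 33 fails; recursion stops.
SUM(s) = 9 + 21 + 36 + 54 + 75 + 99 + 126 + 156 + 189 = 765.

765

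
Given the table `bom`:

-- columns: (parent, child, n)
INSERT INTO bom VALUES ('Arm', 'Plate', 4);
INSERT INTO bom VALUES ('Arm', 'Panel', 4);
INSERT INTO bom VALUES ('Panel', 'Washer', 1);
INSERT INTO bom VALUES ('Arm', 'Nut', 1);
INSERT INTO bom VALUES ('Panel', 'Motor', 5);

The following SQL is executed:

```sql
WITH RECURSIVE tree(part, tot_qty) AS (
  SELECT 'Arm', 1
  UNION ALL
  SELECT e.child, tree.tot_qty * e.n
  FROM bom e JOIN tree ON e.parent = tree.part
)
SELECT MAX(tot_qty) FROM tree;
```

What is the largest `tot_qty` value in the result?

20

Base: (Arm, tot_qty=1).
Iteration 1: components of {Arm} -> Nut = 1*1 = 1, Panel = 1*4 = 4, Plate = 1*4 = 4.
Iteration 2: components of {Nut,Panel,Plate} -> Motor = 4*5 = 20, Washer = 4*1 = 4.
Iteration 3: no further components; recursion stops.
tot_qty values: 1, 4, 4, 1, 4, 20; the maximum is 20.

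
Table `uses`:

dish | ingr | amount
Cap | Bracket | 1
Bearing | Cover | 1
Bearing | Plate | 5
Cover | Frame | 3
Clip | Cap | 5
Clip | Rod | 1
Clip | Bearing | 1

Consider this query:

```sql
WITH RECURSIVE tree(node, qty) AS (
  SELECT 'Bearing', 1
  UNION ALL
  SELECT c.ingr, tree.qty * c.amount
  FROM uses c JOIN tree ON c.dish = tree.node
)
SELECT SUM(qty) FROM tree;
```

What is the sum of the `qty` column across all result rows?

Base: (Bearing, qty=1).
Iteration 1: components of {Bearing} -> Cover = 1*1 = 1, Plate = 1*5 = 5.
Iteration 2: components of {Cover,Plate} -> Frame = 1*3 = 3.
Iteration 3: no further components; recursion stops.
SUM(qty) = 1 + 1 + 5 + 3 = 10.

10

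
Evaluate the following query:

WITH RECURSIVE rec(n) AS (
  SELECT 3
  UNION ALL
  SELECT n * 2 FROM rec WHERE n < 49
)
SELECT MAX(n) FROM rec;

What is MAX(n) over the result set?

96

Base: n=3.
Iteration 1: 3 < 49 holds -> n = 3 * 2 = 6.
Iteration 2: 6 < 49 holds -> n = 6 * 2 = 12.
Iteration 3: 12 < 49 holds -> n = 12 * 2 = 24.
Iteration 4: 24 < 49 holds -> n = 24 * 2 = 48.
Iteration 5: 48 < 49 holds -> n = 48 * 2 = 96.
Iteration 6: 96 < 49 fails; recursion stops.
n values: 3, 6, 12, 24, 48, 96; the maximum is 96.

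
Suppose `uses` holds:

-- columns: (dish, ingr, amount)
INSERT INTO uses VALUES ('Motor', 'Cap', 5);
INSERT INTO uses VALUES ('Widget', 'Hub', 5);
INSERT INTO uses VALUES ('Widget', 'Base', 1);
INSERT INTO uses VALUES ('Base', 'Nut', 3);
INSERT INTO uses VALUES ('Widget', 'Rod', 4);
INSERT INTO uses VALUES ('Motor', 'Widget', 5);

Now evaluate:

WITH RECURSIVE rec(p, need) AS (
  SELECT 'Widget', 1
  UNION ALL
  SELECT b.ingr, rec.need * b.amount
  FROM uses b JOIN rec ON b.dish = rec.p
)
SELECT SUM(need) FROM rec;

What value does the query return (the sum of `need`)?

Base: (Widget, need=1).
Iteration 1: components of {Widget} -> Base = 1*1 = 1, Hub = 1*5 = 5, Rod = 1*4 = 4.
Iteration 2: components of {Base,Hub,Rod} -> Nut = 1*3 = 3.
Iteration 3: no further components; recursion stops.
SUM(need) = 1 + 5 + 4 + 1 + 3 = 14.

14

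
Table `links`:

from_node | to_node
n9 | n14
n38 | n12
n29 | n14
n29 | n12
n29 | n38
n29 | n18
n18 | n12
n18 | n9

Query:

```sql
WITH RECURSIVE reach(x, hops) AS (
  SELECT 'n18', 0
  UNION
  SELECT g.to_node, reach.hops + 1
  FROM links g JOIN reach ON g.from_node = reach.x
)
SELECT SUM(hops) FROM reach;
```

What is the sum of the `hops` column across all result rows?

4

Base: (n18, hops=0).
Iteration 1: edges from {n18} -> (n12, hops=1), (n9, hops=1).
Iteration 2: edges from {n12,n9} -> (n14, hops=2).
Iteration 3: no outgoing edges from {n14}; recursion stops.
SUM(hops) = 0 + 1 + 1 + 2 = 4.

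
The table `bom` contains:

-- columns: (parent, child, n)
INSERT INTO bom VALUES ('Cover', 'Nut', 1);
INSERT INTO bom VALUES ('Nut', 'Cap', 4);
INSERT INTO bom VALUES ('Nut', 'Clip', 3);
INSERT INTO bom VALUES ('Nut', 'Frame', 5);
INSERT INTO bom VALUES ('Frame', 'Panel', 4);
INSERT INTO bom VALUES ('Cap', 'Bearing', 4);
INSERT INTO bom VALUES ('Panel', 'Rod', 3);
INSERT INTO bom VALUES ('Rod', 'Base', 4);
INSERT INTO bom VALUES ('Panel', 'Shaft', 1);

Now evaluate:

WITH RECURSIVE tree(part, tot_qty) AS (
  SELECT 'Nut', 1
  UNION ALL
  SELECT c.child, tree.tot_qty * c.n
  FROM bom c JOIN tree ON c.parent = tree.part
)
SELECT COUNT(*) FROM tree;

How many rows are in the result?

Base: (Nut, tot_qty=1).
Iteration 1: components of {Nut} -> Cap = 1*4 = 4, Clip = 1*3 = 3, Frame = 1*5 = 5.
Iteration 2: components of {Cap,Clip,Frame} -> Bearing = 4*4 = 16, Panel = 5*4 = 20.
Iteration 3: components of {Bearing,Panel} -> Rod = 20*3 = 60, Shaft = 20*1 = 20.
Iteration 4: components of {Rod,Shaft} -> Base = 60*4 = 240.
Iteration 5: no further components; recursion stops.
Total rows emitted: 9.

9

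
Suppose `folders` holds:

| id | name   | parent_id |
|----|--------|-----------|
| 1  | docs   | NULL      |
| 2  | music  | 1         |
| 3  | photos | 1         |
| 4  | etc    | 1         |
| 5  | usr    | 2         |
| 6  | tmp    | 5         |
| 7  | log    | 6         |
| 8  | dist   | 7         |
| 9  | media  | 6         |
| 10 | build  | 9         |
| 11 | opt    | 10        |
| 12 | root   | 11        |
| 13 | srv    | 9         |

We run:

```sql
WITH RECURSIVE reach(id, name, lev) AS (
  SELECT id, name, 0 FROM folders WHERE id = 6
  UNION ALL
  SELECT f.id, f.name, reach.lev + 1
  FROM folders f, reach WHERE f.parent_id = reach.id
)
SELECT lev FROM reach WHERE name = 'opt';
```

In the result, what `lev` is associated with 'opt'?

Base: id=6 (tmp) at lev 0.
Iteration 1: rows with parent_id in {6} -> log (id 7, lev 1), media (id 9, lev 1).
Iteration 2: rows with parent_id in {7,9} -> dist (id 8, lev 2), build (id 10, lev 2), srv (id 13, lev 2).
Iteration 3: rows with parent_id in {8,10,13} -> opt (id 11, lev 3).
Iteration 4: rows with parent_id in {11} -> root (id 12, lev 4).
Iteration 5: no rows with parent_id in {12}; recursion stops.

3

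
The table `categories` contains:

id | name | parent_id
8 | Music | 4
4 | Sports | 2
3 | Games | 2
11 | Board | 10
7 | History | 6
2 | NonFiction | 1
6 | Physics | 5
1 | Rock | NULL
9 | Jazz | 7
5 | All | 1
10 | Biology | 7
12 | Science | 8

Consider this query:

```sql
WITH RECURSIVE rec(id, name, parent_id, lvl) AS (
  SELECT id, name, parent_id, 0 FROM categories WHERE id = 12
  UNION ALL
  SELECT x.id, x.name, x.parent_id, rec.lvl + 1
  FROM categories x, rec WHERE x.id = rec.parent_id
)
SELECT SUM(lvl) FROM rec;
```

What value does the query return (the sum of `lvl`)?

10

Base: id=12 (Science), parent_id=8, lvl 0.
Iteration 1: join on id=8 -> Music (id 8, parent_id=4, lvl 1).
Iteration 2: join on id=4 -> Sports (id 4, parent_id=2, lvl 2).
Iteration 3: join on id=2 -> NonFiction (id 2, parent_id=1, lvl 3).
Iteration 4: join on id=1 -> Rock (id 1, parent_id=NULL, lvl 4).
Iteration 5: parent_id is NULL; no match; recursion stops.
SUM(lvl) = 0 + 1 + 2 + 3 + 4 = 10.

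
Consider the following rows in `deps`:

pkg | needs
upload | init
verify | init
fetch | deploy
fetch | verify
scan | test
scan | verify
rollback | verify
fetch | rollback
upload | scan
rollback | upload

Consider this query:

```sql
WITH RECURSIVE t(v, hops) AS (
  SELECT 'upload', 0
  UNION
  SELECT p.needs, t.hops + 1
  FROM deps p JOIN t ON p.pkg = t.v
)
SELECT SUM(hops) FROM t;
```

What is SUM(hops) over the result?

9

Base: (upload, hops=0).
Iteration 1: edges from {upload} -> (init, hops=1), (scan, hops=1).
Iteration 2: edges from {init,scan} -> (test, hops=2), (verify, hops=2).
Iteration 3: edges from {test,verify} -> (init, hops=3).
Iteration 4: no outgoing edges from {init}; recursion stops.
SUM(hops) = 0 + 1 + 1 + 2 + 2 + 3 = 9.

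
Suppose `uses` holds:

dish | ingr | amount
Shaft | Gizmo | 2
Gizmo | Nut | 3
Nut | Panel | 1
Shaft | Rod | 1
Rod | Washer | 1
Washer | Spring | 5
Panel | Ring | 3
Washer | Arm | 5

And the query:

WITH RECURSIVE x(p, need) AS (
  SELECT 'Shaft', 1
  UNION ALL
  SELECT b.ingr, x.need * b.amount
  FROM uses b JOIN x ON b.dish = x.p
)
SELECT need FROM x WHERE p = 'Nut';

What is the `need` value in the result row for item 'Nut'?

6

Base: (Shaft, need=1).
Iteration 1: components of {Shaft} -> Gizmo = 1*2 = 2, Rod = 1*1 = 1.
Iteration 2: components of {Gizmo,Rod} -> Nut = 2*3 = 6, Washer = 1*1 = 1.
Iteration 3: components of {Nut,Washer} -> Arm = 1*5 = 5, Panel = 6*1 = 6, Spring = 1*5 = 5.
Iteration 4: components of {Arm,Panel,Spring} -> Ring = 6*3 = 18.
Iteration 5: no further components; recursion stops.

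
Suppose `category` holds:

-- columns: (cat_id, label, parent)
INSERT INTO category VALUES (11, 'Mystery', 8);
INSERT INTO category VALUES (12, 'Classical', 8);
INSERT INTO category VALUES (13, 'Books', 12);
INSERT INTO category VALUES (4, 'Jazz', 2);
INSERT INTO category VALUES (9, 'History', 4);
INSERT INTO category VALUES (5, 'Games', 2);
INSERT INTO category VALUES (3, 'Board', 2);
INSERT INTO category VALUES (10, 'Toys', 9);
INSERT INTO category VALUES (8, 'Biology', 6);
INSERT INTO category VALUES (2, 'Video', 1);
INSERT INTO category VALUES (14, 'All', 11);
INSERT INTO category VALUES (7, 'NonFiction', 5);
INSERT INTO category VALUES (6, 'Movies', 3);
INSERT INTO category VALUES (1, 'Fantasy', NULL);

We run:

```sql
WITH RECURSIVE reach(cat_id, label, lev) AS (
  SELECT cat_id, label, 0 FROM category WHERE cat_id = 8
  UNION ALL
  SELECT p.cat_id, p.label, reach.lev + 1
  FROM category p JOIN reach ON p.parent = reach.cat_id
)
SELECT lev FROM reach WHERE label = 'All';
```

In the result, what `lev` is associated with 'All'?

Base: cat_id=8 (Biology) at lev 0.
Iteration 1: rows with parent in {8} -> Mystery (id 11, lev 1), Classical (id 12, lev 1).
Iteration 2: rows with parent in {11,12} -> Books (id 13, lev 2), All (id 14, lev 2).
Iteration 3: no rows with parent in {13,14}; recursion stops.

2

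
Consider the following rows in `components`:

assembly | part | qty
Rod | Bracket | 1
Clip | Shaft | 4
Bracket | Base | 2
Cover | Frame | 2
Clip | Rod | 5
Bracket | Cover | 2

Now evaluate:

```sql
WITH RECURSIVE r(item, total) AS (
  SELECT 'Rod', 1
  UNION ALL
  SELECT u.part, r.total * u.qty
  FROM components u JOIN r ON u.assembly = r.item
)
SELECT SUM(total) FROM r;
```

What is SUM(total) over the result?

10

Base: (Rod, total=1).
Iteration 1: components of {Rod} -> Bracket = 1*1 = 1.
Iteration 2: components of {Bracket} -> Base = 1*2 = 2, Cover = 1*2 = 2.
Iteration 3: components of {Base,Cover} -> Frame = 2*2 = 4.
Iteration 4: no further components; recursion stops.
SUM(total) = 1 + 1 + 2 + 2 + 4 = 10.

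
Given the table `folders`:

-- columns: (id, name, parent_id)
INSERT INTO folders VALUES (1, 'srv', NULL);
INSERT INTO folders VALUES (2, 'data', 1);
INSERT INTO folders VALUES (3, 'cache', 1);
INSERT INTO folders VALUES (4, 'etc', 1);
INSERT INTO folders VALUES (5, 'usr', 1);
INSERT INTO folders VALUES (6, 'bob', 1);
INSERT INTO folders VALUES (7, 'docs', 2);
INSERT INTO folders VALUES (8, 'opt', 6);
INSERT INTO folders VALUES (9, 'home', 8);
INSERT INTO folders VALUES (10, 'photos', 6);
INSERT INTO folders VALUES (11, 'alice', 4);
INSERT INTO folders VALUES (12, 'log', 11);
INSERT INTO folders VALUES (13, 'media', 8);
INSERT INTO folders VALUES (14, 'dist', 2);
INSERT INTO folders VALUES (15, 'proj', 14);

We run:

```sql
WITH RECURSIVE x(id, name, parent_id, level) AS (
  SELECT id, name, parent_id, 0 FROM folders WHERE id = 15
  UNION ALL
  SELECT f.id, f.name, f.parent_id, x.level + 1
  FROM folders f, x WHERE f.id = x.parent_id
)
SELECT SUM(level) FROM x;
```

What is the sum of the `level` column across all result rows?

Base: id=15 (proj), parent_id=14, level 0.
Iteration 1: join on id=14 -> dist (id 14, parent_id=2, level 1).
Iteration 2: join on id=2 -> data (id 2, parent_id=1, level 2).
Iteration 3: join on id=1 -> srv (id 1, parent_id=NULL, level 3).
Iteration 4: parent_id is NULL; no match; recursion stops.
SUM(level) = 0 + 1 + 2 + 3 = 6.

6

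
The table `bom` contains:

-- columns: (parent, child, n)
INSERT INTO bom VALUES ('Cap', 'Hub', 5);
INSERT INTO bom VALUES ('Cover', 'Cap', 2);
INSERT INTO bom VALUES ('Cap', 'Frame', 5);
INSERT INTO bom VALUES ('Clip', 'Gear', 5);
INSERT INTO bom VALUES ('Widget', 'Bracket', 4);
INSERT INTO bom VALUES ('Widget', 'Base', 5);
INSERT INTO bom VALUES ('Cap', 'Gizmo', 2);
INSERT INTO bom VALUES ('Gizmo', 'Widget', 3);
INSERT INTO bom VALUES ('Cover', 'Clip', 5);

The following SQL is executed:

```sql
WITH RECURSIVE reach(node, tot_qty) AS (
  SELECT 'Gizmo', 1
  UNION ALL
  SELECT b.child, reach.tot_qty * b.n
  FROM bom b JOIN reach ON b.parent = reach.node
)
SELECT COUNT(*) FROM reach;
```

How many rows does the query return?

4

Base: (Gizmo, tot_qty=1).
Iteration 1: components of {Gizmo} -> Widget = 1*3 = 3.
Iteration 2: components of {Widget} -> Base = 3*5 = 15, Bracket = 3*4 = 12.
Iteration 3: no further components; recursion stops.
Total rows emitted: 4.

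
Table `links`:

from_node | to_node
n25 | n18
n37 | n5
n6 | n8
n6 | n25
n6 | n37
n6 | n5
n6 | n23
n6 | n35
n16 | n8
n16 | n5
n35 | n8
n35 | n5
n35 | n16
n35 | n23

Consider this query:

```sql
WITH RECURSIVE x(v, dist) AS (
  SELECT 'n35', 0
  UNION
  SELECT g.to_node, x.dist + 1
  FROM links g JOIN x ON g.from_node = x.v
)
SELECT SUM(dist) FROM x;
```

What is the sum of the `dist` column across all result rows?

8

Base: (n35, dist=0).
Iteration 1: edges from {n35} -> (n16, dist=1), (n23, dist=1), (n5, dist=1), (n8, dist=1).
Iteration 2: edges from {n16,n23,n5,n8} -> (n5, dist=2), (n8, dist=2).
Iteration 3: no outgoing edges from {n5,n8}; recursion stops.
SUM(dist) = 0 + 1 + 1 + 1 + 1 + 2 + 2 = 8.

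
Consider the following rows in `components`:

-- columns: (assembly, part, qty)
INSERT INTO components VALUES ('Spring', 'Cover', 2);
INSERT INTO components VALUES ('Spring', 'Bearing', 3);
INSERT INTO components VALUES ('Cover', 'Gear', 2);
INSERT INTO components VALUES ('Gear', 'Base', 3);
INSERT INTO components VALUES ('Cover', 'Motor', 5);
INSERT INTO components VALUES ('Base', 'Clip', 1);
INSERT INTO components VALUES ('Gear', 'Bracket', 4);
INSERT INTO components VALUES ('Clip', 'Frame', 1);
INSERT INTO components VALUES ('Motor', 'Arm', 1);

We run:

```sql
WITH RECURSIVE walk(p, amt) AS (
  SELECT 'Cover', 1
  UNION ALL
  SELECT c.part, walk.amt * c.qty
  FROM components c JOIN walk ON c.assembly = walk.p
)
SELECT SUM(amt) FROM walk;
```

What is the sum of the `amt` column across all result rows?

Base: (Cover, amt=1).
Iteration 1: components of {Cover} -> Gear = 1*2 = 2, Motor = 1*5 = 5.
Iteration 2: components of {Gear,Motor} -> Arm = 5*1 = 5, Base = 2*3 = 6, Bracket = 2*4 = 8.
Iteration 3: components of {Arm,Base,Bracket} -> Clip = 6*1 = 6.
Iteration 4: components of {Clip} -> Frame = 6*1 = 6.
Iteration 5: no further components; recursion stops.
SUM(amt) = 1 + 2 + 5 + 6 + 8 + 5 + 6 + 6 = 39.

39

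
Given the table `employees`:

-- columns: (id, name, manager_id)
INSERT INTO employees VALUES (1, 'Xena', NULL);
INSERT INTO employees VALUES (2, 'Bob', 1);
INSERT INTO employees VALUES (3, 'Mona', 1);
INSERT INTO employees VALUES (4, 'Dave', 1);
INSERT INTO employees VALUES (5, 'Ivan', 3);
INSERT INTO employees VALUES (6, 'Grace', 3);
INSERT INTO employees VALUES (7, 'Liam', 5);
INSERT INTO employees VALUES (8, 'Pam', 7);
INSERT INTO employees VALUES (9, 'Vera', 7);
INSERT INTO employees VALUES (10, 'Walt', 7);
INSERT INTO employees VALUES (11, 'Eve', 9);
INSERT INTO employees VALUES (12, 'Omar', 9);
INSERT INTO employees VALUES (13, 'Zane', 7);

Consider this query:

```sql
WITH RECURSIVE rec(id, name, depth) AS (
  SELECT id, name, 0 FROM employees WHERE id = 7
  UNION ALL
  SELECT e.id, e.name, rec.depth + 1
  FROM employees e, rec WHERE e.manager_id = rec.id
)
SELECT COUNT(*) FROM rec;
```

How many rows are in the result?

Base: id=7 (Liam) at depth 0.
Iteration 1: rows with manager_id in {7} -> Pam (id 8, depth 1), Vera (id 9, depth 1), Walt (id 10, depth 1), Zane (id 13, depth 1).
Iteration 2: rows with manager_id in {8,9,10,13} -> Eve (id 11, depth 2), Omar (id 12, depth 2).
Iteration 3: no rows with manager_id in {11,12}; recursion stops.
Total rows emitted: 7.

7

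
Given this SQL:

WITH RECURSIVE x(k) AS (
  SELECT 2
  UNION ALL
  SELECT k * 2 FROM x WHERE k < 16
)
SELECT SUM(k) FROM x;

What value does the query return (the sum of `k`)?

Base: k=2.
Iteration 1: 2 < 16 holds -> k = 2 * 2 = 4.
Iteration 2: 4 < 16 holds -> k = 4 * 2 = 8.
Iteration 3: 8 < 16 holds -> k = 8 * 2 = 16.
Iteration 4: 16 < 16 fails; recursion stops.
SUM(k) = 2 + 4 + 8 + 16 = 30.

30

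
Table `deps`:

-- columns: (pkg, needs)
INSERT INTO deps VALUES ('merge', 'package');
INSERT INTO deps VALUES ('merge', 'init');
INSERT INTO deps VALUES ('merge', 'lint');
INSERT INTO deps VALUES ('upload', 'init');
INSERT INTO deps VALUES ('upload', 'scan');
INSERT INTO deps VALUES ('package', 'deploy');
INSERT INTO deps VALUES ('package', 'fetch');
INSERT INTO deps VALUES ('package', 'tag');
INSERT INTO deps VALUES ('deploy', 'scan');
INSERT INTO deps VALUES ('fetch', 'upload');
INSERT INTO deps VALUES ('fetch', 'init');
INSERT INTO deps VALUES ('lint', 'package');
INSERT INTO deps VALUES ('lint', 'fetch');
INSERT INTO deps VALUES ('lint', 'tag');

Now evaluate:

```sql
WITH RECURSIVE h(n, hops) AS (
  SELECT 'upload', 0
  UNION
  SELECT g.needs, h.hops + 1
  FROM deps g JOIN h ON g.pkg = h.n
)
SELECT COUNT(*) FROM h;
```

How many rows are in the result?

3

Base: (upload, hops=0).
Iteration 1: edges from {upload} -> (init, hops=1), (scan, hops=1).
Iteration 2: no outgoing edges from {init,scan}; recursion stops.
Total rows emitted: 3.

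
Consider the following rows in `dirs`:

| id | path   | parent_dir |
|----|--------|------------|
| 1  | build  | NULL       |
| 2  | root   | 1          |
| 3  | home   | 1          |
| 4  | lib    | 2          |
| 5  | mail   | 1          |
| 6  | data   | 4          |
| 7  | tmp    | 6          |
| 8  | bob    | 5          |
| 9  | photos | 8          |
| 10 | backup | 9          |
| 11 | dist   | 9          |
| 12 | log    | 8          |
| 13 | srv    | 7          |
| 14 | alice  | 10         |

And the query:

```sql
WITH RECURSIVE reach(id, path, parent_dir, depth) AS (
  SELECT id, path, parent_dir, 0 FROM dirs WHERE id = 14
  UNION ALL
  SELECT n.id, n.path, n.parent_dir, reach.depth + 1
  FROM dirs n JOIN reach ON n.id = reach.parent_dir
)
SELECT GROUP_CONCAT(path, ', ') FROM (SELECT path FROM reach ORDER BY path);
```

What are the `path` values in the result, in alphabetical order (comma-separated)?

alice, backup, bob, build, mail, photos

Base: id=14 (alice), parent_dir=10, depth 0.
Iteration 1: join on id=10 -> backup (id 10, parent_dir=9, depth 1).
Iteration 2: join on id=9 -> photos (id 9, parent_dir=8, depth 2).
Iteration 3: join on id=8 -> bob (id 8, parent_dir=5, depth 3).
Iteration 4: join on id=5 -> mail (id 5, parent_dir=1, depth 4).
Iteration 5: join on id=1 -> build (id 1, parent_dir=NULL, depth 5).
Iteration 6: parent_dir is NULL; no match; recursion stops.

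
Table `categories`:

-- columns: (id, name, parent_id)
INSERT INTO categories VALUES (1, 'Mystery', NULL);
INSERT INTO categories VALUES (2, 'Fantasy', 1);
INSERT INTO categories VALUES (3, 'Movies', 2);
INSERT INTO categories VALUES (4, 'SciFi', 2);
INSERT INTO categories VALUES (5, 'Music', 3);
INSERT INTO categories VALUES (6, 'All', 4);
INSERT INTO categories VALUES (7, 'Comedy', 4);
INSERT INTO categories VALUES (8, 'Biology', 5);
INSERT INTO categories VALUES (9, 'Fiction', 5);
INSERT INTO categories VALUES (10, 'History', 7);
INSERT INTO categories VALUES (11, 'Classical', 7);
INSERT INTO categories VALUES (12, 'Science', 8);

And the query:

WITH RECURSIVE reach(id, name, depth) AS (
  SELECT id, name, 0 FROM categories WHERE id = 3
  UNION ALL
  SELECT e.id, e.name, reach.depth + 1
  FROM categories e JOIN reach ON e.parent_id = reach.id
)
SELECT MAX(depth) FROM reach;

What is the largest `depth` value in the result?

Base: id=3 (Movies) at depth 0.
Iteration 1: rows with parent_id in {3} -> Music (id 5, depth 1).
Iteration 2: rows with parent_id in {5} -> Biology (id 8, depth 2), Fiction (id 9, depth 2).
Iteration 3: rows with parent_id in {8,9} -> Science (id 12, depth 3).
Iteration 4: no rows with parent_id in {12}; recursion stops.
depth values: 0, 1, 2, 2, 3; the maximum is 3.

3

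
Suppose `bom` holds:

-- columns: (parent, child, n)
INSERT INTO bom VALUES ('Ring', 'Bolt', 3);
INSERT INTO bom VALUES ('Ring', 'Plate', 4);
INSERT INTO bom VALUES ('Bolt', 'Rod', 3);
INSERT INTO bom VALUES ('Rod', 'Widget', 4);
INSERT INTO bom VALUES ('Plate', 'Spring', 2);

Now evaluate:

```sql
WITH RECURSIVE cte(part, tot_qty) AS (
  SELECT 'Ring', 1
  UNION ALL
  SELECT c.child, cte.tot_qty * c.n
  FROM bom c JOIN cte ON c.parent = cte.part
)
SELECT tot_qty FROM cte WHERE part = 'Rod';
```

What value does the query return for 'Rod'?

Base: (Ring, tot_qty=1).
Iteration 1: components of {Ring} -> Bolt = 1*3 = 3, Plate = 1*4 = 4.
Iteration 2: components of {Bolt,Plate} -> Rod = 3*3 = 9, Spring = 4*2 = 8.
Iteration 3: components of {Rod,Spring} -> Widget = 9*4 = 36.
Iteration 4: no further components; recursion stops.

9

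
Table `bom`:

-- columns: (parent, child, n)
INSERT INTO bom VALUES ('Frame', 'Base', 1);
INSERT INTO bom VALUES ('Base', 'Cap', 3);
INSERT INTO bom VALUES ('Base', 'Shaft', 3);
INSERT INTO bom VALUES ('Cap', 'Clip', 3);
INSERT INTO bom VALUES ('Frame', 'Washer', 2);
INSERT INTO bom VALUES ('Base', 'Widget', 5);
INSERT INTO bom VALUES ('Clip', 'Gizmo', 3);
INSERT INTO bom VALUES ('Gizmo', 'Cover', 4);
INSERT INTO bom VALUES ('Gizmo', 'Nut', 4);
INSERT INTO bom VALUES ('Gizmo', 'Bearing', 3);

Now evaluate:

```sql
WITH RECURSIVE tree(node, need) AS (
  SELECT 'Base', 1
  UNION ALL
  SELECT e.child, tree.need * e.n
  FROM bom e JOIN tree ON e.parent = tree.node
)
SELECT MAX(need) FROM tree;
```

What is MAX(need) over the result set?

108

Base: (Base, need=1).
Iteration 1: components of {Base} -> Cap = 1*3 = 3, Shaft = 1*3 = 3, Widget = 1*5 = 5.
Iteration 2: components of {Cap,Shaft,Widget} -> Clip = 3*3 = 9.
Iteration 3: components of {Clip} -> Gizmo = 9*3 = 27.
Iteration 4: components of {Gizmo} -> Bearing = 27*3 = 81, Cover = 27*4 = 108, Nut = 27*4 = 108.
Iteration 5: no further components; recursion stops.
need values: 1, 3, 3, 5, 9, 27, 108, 108, 81; the maximum is 108.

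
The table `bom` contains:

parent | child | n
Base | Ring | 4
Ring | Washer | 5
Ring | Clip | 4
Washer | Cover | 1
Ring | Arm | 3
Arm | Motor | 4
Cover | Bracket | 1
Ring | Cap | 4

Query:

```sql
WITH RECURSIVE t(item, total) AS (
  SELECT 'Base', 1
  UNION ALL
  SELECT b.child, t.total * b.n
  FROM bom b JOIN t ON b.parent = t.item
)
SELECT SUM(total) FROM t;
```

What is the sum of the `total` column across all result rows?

Base: (Base, total=1).
Iteration 1: components of {Base} -> Ring = 1*4 = 4.
Iteration 2: components of {Ring} -> Arm = 4*3 = 12, Cap = 4*4 = 16, Clip = 4*4 = 16, Washer = 4*5 = 20.
Iteration 3: components of {Arm,Cap,Clip,Washer} -> Cover = 20*1 = 20, Motor = 12*4 = 48.
Iteration 4: components of {Cover,Motor} -> Bracket = 20*1 = 20.
Iteration 5: no further components; recursion stops.
SUM(total) = 1 + 4 + 20 + 16 + 12 + 16 + 20 + 48 + 20 = 157.

157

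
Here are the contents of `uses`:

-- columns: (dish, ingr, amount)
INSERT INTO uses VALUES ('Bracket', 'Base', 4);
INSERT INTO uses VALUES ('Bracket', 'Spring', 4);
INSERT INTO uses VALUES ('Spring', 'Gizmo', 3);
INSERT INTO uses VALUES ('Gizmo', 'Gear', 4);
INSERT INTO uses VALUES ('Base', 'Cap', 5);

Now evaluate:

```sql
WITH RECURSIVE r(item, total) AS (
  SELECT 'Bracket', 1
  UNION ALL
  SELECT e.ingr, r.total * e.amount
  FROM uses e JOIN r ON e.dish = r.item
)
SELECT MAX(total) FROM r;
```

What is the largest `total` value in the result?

Base: (Bracket, total=1).
Iteration 1: components of {Bracket} -> Base = 1*4 = 4, Spring = 1*4 = 4.
Iteration 2: components of {Base,Spring} -> Cap = 4*5 = 20, Gizmo = 4*3 = 12.
Iteration 3: components of {Cap,Gizmo} -> Gear = 12*4 = 48.
Iteration 4: no further components; recursion stops.
total values: 1, 4, 4, 12, 20, 48; the maximum is 48.

48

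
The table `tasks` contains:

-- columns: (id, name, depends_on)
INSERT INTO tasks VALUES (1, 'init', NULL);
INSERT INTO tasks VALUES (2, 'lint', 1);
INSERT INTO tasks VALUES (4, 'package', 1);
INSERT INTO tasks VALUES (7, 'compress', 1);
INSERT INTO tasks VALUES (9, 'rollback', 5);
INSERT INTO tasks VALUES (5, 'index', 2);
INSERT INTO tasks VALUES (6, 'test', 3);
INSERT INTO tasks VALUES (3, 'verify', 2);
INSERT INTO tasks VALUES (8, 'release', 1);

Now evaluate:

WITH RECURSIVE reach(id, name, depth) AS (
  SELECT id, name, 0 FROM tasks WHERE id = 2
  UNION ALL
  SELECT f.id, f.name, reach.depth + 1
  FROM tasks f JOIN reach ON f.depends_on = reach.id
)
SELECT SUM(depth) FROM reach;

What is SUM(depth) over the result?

Base: id=2 (lint) at depth 0.
Iteration 1: rows with depends_on in {2} -> verify (id 3, depth 1), index (id 5, depth 1).
Iteration 2: rows with depends_on in {3,5} -> test (id 6, depth 2), rollback (id 9, depth 2).
Iteration 3: no rows with depends_on in {6,9}; recursion stops.
SUM(depth) = 0 + 1 + 1 + 2 + 2 = 6.

6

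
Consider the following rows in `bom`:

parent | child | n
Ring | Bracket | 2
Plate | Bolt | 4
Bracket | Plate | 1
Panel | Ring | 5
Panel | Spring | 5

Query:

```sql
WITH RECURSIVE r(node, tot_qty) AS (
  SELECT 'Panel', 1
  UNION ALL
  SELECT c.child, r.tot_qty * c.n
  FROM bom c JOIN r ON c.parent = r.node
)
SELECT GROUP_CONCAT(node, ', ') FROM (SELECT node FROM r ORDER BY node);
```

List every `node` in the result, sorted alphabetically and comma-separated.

Base: (Panel, tot_qty=1).
Iteration 1: components of {Panel} -> Ring = 1*5 = 5, Spring = 1*5 = 5.
Iteration 2: components of {Ring,Spring} -> Bracket = 5*2 = 10.
Iteration 3: components of {Bracket} -> Plate = 10*1 = 10.
Iteration 4: components of {Plate} -> Bolt = 10*4 = 40.
Iteration 5: no further components; recursion stops.

Bolt, Bracket, Panel, Plate, Ring, Spring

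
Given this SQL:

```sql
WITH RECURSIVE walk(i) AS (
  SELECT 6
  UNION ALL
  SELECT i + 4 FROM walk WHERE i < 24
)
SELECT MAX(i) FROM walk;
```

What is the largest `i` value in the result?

26

Base: i=6.
Iteration 1: 6 < 24 holds -> i = 6 + 4 = 10.
Iteration 2: 10 < 24 holds -> i = 10 + 4 = 14.
Iteration 3: 14 < 24 holds -> i = 14 + 4 = 18.
Iteration 4: 18 < 24 holds -> i = 18 + 4 = 22.
Iteration 5: 22 < 24 holds -> i = 22 + 4 = 26.
Iteration 6: 26 < 24 fails; recursion stops.
i values: 6, 10, 14, 18, 22, 26; the maximum is 26.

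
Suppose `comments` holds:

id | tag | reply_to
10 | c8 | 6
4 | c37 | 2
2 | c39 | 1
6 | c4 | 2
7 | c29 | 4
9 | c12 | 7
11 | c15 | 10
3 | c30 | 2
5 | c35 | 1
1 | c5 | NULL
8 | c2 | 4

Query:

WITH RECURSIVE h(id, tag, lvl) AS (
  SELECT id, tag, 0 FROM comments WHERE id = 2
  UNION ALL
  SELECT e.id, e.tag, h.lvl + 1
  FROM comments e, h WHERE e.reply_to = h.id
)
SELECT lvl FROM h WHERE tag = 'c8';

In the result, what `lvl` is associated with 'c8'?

Base: id=2 (c39) at lvl 0.
Iteration 1: rows with reply_to in {2} -> c30 (id 3, lvl 1), c37 (id 4, lvl 1), c4 (id 6, lvl 1).
Iteration 2: rows with reply_to in {3,4,6} -> c29 (id 7, lvl 2), c2 (id 8, lvl 2), c8 (id 10, lvl 2).
Iteration 3: rows with reply_to in {7,8,10} -> c12 (id 9, lvl 3), c15 (id 11, lvl 3).
Iteration 4: no rows with reply_to in {9,11}; recursion stops.

2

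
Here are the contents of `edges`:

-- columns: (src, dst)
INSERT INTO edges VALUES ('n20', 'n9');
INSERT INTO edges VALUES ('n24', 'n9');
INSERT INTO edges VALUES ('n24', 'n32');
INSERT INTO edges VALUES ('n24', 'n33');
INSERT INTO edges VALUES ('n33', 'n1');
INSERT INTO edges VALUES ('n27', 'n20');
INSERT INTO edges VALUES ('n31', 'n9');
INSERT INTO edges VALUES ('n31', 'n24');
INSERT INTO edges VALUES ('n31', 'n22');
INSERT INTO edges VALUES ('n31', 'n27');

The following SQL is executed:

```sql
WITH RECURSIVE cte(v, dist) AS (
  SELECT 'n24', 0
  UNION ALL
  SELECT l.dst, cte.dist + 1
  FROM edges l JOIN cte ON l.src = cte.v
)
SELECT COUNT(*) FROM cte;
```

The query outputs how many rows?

Base: (n24, dist=0).
Iteration 1: edges from {n24} -> (n32, dist=1), (n33, dist=1), (n9, dist=1).
Iteration 2: edges from {n32,n33,n9} -> (n1, dist=2).
Iteration 3: no outgoing edges from {n1}; recursion stops.
Total rows emitted: 5.

5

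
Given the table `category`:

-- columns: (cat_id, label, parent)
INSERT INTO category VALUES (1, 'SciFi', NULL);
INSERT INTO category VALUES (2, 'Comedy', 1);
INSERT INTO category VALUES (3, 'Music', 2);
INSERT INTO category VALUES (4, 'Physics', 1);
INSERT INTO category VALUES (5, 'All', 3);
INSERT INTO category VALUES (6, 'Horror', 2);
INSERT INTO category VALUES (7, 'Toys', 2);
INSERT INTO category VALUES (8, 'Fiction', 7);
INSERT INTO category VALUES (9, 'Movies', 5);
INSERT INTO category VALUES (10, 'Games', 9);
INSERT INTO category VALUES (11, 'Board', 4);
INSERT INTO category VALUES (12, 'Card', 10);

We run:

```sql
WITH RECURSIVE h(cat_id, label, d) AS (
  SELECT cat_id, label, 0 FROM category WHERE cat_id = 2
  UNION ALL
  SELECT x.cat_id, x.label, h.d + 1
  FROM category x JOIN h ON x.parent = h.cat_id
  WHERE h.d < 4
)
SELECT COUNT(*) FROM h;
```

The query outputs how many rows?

Base: cat_id=2 (Comedy) at d 0.
Iteration 1: rows with parent in {2} -> Music (id 3, d 1), Horror (id 6, d 1), Toys (id 7, d 1).
Iteration 2: rows with parent in {3,6,7} -> All (id 5, d 2), Fiction (id 8, d 2).
Iteration 3: rows with parent in {5,8} -> Movies (id 9, d 3).
Iteration 4: rows with parent in {9} -> Games (id 10, d 4).
Iteration 5: d < 4 fails for all current rows; recursion stops.
Total rows emitted: 8.

8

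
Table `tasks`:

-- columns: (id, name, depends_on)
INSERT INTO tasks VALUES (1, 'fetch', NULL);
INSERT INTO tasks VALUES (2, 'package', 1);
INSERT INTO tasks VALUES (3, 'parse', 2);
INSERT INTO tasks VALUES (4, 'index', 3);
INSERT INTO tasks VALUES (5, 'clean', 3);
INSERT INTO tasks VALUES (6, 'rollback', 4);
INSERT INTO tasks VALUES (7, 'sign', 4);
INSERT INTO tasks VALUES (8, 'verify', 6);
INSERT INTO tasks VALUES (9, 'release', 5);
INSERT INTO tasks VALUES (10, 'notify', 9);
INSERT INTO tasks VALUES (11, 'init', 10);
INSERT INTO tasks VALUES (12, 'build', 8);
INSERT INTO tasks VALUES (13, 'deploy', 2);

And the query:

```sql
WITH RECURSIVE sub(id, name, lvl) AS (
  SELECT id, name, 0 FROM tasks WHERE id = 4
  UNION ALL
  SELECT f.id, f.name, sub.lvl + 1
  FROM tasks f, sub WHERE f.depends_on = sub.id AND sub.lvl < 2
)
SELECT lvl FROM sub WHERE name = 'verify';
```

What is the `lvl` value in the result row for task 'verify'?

2

Base: id=4 (index) at lvl 0.
Iteration 1: rows with depends_on in {4} -> rollback (id 6, lvl 1), sign (id 7, lvl 1).
Iteration 2: rows with depends_on in {6,7} -> verify (id 8, lvl 2).
Iteration 3: lvl < 2 fails for all current rows; recursion stops.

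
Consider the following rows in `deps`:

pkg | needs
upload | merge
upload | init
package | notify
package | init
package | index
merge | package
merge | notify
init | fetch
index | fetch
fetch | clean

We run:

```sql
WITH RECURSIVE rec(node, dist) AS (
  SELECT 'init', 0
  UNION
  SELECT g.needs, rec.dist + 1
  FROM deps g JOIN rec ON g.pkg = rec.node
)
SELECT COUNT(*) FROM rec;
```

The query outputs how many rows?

3

Base: (init, dist=0).
Iteration 1: edges from {init} -> (fetch, dist=1).
Iteration 2: edges from {fetch} -> (clean, dist=2).
Iteration 3: no outgoing edges from {clean}; recursion stops.
Total rows emitted: 3.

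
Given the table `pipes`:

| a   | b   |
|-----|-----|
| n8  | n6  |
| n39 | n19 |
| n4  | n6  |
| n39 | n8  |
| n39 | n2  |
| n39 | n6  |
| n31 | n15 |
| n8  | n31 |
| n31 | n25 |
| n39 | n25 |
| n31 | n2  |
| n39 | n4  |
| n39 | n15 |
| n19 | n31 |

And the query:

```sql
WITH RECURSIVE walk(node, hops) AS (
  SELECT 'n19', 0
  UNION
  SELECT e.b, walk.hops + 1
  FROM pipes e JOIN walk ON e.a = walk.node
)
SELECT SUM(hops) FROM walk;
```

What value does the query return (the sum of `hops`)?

7

Base: (n19, hops=0).
Iteration 1: edges from {n19} -> (n31, hops=1).
Iteration 2: edges from {n31} -> (n15, hops=2), (n2, hops=2), (n25, hops=2).
Iteration 3: no outgoing edges from {n15,n2,n25}; recursion stops.
SUM(hops) = 0 + 1 + 2 + 2 + 2 = 7.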